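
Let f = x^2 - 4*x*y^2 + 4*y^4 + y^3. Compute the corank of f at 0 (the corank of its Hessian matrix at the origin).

1

Hessian at 0 has rank 1.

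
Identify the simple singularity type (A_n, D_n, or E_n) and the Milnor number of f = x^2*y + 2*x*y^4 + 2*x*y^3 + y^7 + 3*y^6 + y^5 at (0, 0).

Type D_7, Milnor number mu = 7.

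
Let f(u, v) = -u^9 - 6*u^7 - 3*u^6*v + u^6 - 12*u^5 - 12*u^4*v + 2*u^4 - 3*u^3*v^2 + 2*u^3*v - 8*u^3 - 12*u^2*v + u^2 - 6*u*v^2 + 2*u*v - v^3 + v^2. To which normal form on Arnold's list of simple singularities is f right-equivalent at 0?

The Hessian of f at 0 has rank 1. Corank 1: A-series; mu = 2 gives A_2.

A_2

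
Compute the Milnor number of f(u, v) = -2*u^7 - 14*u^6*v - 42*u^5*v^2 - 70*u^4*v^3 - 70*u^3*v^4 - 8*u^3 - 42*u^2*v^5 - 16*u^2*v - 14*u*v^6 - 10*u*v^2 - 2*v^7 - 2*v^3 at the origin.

8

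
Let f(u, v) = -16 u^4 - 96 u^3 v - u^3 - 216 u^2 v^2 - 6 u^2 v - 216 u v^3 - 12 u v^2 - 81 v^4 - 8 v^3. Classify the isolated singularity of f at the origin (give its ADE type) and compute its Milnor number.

Type E_{6}, Milnor number mu = 6.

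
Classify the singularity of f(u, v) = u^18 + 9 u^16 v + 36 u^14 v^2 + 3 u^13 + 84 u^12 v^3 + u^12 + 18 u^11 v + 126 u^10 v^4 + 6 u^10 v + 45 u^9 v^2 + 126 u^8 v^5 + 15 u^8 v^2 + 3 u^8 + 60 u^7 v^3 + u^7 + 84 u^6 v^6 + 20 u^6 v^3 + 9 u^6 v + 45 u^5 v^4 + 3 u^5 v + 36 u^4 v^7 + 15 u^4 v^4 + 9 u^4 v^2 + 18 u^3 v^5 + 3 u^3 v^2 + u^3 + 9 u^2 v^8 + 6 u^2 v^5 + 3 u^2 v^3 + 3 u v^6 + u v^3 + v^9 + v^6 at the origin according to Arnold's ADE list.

The Hessian of f at 0 has rank 0. Corank 2; j^3 = u^3 is a perfect cube, so E-series; the 4-jet and mu = 7 give E_7.

E_7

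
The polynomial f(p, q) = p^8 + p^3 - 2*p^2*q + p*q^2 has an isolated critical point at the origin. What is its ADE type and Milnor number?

Type D9, Milnor number mu = 9.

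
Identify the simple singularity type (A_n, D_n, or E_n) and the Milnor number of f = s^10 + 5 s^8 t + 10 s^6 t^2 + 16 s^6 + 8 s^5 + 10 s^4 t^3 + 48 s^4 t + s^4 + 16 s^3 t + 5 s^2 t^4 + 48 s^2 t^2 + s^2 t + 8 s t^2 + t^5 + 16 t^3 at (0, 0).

The Hessian of f at 0 has rank 0. Corank 2; j^3 = t*(s + 4*t)^2 has shape L^2 M (L != M), so D-series; mu = 6 gives D_6.

Type D_6, Milnor number mu = 6.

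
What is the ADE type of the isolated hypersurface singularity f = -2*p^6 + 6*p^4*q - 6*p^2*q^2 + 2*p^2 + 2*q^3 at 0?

A2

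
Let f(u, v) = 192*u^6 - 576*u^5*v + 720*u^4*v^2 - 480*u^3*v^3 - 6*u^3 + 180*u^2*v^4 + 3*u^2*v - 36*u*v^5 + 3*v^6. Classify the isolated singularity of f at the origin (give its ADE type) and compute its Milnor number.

The Hessian of f at 0 has rank 0. Corank 2; j^3 = -3*u^2*(2*u - v) has shape L^2 M (L != M), so D-series; mu = 7 gives D_7.

Type D_{7}, Milnor number mu = 7.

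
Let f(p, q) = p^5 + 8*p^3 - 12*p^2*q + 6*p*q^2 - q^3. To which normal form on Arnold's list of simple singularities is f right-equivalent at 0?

E_8

The Hessian of f at 0 is [[0, 0], [0, 0]] with rank 0, so corank 2. A Groebner basis of the Jacobian ideal J(f) in C{p,q} is {q^5, p*q^3 - 3*q^4/8, p^2 - p*q + q^2/4}; counting standard monomials gives mu = 8. Corank 2; j^3 = (2*p - q)^3 is a perfect cube, so E-series; the 5-jet and mu = 8 give E_8.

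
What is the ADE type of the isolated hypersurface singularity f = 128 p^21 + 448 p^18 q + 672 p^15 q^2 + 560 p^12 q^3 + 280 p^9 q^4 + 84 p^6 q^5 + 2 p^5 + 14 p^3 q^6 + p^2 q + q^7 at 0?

D_{8}

The Hessian of f at 0 is [[0, 0], [0, 0]] with rank 0, so corank 2. A Groebner basis of the Jacobian ideal J(f) in C{p,q} is {p^2/7 + q^6, p^3, p*q}; counting standard monomials gives mu = 8. Corank 2; j^3 = p^2*q has shape L^2 M (L != M), so D-series; mu = 8 gives D_8.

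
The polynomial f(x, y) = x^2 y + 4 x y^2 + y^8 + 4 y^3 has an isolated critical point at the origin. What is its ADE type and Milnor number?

Type D_{9}, Milnor number mu = 9.

The Hessian of f at 0 has rank 0. Corank 2; j^3 = y*(x + 2*y)^2 has shape L^2 M (L != M), so D-series; mu = 9 gives D_9.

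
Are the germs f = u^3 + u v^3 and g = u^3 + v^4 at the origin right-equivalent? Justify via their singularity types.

No.

The Hessian of f at 0 is [[0, 0], [0, 0]] with rank 0, so corank 2. A Groebner basis of the Jacobian ideal J(f) in C{u,v} is {u^3, u*v^2, 3*u^2 + v^3}; counting standard monomials gives mu = 7. Corank 2; j^3 = u^3 is a perfect cube, so E-series; the 4-jet and mu = 7 give E_7. The Hessian of g at 0 is [[0, 0], [0, 0]] with rank 0, so corank 2. A Groebner basis of the Jacobian ideal J(g) in C{u,v} is {v^3, u^2}; counting standard monomials gives mu = 6. Corank 2; j^3 = u^3 is a perfect cube, so E-series; the 4-jet and mu = 6 give E_6. f is E_7 but g is E_6, hence not right-equivalent.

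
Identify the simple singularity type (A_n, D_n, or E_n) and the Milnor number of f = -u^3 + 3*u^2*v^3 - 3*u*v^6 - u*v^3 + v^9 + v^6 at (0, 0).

Type E7, Milnor number mu = 7.

The Hessian of f at 0 has rank 0. Corank 2; j^3 = -u^3 is a perfect cube, so E-series; the 4-jet and mu = 7 give E_7.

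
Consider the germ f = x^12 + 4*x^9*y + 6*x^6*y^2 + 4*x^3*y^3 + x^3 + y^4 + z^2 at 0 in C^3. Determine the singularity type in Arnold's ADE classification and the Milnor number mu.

Type E_{6}, Milnor number mu = 6.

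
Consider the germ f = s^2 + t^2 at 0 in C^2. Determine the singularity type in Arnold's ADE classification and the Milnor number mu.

Type A_{1}, Milnor number mu = 1.

The Hessian of f at 0 is [[2, 0], [0, 2]] with rank 2, so corank 0. A Groebner basis of the Jacobian ideal J(f) in C{s,t} is {s, t}; counting standard monomials gives mu = 1. Corank 0: nondegenerate Morse point, so A_1.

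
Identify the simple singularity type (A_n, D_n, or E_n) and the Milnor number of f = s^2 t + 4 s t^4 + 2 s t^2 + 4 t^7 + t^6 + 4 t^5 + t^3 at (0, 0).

The Hessian of f at 0 has rank 0. Corank 2; j^3 = t*(s + t)^2 has shape L^2 M (L != M), so D-series; mu = 7 gives D_7.

Type D_{7}, Milnor number mu = 7.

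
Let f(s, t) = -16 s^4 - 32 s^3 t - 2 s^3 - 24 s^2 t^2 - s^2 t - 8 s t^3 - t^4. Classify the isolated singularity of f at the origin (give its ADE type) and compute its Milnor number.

Type D5, Milnor number mu = 5.

The Hessian of f at 0 is [[0, 0], [0, 0]] with rank 0, so corank 2. A Groebner basis of the Jacobian ideal J(f) in C{s,t} is {s*t^2, -s*t/8 + t^3, s^2 + s*t/2}; counting standard monomials gives mu = 5. Corank 2; j^3 = -s^2*(2*s + t) has shape L^2 M (L != M), so D-series; mu = 5 gives D_5.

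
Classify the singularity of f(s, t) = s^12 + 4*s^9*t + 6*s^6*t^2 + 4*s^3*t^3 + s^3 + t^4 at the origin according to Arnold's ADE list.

E_6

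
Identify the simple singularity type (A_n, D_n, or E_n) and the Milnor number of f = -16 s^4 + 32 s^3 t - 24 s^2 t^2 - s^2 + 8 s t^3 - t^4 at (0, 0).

Type A_3, Milnor number mu = 3.

The Hessian of f at 0 is [[-2, 0], [0, 0]] with rank 1, so corank 1. A Groebner basis of the Jacobian ideal J(f) in C{s,t} is {t^3, s}; counting standard monomials gives mu = 3. Corank 1: A-series; mu = 3 gives A_3.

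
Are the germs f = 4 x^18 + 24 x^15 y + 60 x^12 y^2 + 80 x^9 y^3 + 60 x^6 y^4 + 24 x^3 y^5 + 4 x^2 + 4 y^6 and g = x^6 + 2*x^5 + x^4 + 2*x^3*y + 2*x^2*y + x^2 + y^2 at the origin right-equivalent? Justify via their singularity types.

No.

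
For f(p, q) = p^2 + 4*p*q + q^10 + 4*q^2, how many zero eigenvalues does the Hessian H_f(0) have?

1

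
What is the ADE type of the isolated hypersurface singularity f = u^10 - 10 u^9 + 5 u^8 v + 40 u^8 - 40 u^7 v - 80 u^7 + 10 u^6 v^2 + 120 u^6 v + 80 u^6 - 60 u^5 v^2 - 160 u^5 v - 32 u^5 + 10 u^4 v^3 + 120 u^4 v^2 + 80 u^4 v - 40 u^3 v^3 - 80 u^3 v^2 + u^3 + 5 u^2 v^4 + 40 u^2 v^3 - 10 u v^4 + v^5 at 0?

E8

The Hessian of f at 0 is [[0, 0], [0, 0]] with rank 0, so corank 2. A Groebner basis of the Jacobian ideal J(f) in C{u,v} is {v^5, u*v^3 - v^4/8, u^2}; counting standard monomials gives mu = 8. Corank 2; j^3 = u^3 is a perfect cube, so E-series; the 5-jet and mu = 8 give E_8.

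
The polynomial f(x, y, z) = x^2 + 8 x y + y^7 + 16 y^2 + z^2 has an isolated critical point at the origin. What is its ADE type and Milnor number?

Type A6, Milnor number mu = 6.

The Hessian of f at 0 is [[2, 8, 0], [8, 32, 0], [0, 0, 2]] with rank 2, so corank 1. A Groebner basis of the Jacobian ideal J(f) in C{x,y,z} is {y^6, x + 4*y, z}; counting standard monomials gives mu = 6. Corank 1: A-series; mu = 6 gives A_6.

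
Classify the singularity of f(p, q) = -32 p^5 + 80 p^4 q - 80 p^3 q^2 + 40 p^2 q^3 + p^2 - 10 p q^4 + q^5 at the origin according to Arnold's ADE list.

A_{4}

The Hessian of f at 0 has rank 1. Corank 1: A-series; mu = 4 gives A_4.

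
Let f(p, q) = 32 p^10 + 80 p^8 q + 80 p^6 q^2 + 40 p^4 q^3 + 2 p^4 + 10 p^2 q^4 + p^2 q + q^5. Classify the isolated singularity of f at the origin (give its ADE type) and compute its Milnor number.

Type D_6, Milnor number mu = 6.

The Hessian of f at 0 is [[0, 0], [0, 0]] with rank 0, so corank 2. A Groebner basis of the Jacobian ideal J(f) in C{p,q} is {p^2/5 + q^4, p^3, p*q}; counting standard monomials gives mu = 6. Corank 2; j^3 = p^2*q has shape L^2 M (L != M), so D-series; mu = 6 gives D_6.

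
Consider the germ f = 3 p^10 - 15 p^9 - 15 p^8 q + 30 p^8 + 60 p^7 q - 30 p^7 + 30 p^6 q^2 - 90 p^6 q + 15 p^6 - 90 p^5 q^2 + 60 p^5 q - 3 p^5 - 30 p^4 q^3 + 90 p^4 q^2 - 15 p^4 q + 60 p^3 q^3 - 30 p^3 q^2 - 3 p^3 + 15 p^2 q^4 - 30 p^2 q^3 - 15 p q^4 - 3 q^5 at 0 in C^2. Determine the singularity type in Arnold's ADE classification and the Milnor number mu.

Type E_8, Milnor number mu = 8.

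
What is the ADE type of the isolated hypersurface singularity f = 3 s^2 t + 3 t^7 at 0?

D_{8}

The Hessian of f at 0 has rank 0. Corank 2; j^3 = 3*s^2*t has shape L^2 M (L != M), so D-series; mu = 8 gives D_8.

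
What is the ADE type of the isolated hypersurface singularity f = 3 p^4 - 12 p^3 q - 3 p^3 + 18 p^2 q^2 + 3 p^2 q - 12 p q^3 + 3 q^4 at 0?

D5

The Hessian of f at 0 is [[0, 0], [0, 0]] with rank 0, so corank 2. A Groebner basis of the Jacobian ideal J(f) in C{p,q} is {p*q^2, p*q/4 + q^3, p^2 - p*q}; counting standard monomials gives mu = 5. Corank 2; j^3 = -3*p^2*(p - q) has shape L^2 M (L != M), so D-series; mu = 5 gives D_5.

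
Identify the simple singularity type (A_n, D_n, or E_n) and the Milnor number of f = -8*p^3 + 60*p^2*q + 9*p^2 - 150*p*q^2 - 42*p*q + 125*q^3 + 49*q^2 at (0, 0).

The Hessian of f at 0 has rank 1. Corank 1: A-series; mu = 2 gives A_2.

Type A2, Milnor number mu = 2.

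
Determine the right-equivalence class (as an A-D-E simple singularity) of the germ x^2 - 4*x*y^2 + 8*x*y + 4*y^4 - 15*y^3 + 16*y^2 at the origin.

A_2

The Hessian of f at 0 is [[2, 8], [8, 32]] with rank 1, so corank 1. A Groebner basis of the Jacobian ideal J(f) in C{x,y} is {y^2, x + 4*y}; counting standard monomials gives mu = 2. Corank 1: A-series; mu = 2 gives A_2.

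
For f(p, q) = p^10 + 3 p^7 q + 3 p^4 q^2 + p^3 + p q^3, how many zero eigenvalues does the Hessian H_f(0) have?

The Hessian at 0 is [[0, 0], [0, 0]] of rank 0; hence corank 2.

2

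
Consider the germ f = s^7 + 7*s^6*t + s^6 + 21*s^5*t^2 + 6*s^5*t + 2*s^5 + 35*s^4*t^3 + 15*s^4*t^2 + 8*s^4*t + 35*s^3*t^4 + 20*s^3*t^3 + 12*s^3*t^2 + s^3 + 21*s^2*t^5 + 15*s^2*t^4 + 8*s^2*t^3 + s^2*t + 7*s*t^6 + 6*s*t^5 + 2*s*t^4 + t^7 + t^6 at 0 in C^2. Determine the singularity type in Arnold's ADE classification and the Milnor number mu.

Type D7, Milnor number mu = 7.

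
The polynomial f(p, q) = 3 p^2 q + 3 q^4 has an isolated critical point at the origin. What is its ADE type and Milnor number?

Type D_{5}, Milnor number mu = 5.

The Hessian of f at 0 has rank 0. Corank 2; j^3 = 3*p^2*q has shape L^2 M (L != M), so D-series; mu = 5 gives D_5.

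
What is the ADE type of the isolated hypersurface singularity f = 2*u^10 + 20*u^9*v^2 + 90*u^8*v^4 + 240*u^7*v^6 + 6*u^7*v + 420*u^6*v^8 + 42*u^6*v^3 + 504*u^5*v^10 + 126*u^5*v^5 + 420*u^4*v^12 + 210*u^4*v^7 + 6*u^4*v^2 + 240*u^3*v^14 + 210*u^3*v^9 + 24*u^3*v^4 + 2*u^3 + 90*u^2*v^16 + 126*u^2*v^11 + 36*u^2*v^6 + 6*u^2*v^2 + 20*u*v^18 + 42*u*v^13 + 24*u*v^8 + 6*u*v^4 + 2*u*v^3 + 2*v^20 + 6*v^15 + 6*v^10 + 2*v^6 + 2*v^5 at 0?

E_{7}

The Hessian of f at 0 has rank 0. Corank 2; j^3 = 2*u^3 is a perfect cube, so E-series; the 4-jet and mu = 7 give E_7.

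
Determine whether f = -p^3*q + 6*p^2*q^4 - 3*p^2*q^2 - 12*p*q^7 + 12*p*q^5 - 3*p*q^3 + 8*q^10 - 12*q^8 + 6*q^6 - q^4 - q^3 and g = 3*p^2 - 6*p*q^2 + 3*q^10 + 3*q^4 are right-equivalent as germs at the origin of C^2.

No.

The Hessian of f at 0 has rank 0. Corank 2; j^3 = -q^3 is a perfect cube, so E-series; the 4-jet and mu = 7 give E_7. The Hessian of g at 0 has rank 1. Corank 1: A-series; mu = 9 gives A_9. f is E_7 but g is A_9, hence not right-equivalent.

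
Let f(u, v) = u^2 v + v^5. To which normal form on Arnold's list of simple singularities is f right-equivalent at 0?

The Hessian of f at 0 is [[0, 0], [0, 0]] with rank 0, so corank 2. A Groebner basis of the Jacobian ideal J(f) in C{u,v} is {u^2/5 + v^4, u^3, u*v}; counting standard monomials gives mu = 6. Corank 2; j^3 = u^2*v has shape L^2 M (L != M), so D-series; mu = 6 gives D_6.

D_{6}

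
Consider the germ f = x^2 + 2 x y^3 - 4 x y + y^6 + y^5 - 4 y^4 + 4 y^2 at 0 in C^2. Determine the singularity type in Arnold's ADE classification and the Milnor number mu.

Type A_4, Milnor number mu = 4.

The Hessian of f at 0 is [[2, -4], [-4, 8]] with rank 1, so corank 1. A Groebner basis of the Jacobian ideal J(f) in C{x,y} is {x + y^3 - 2*y, x^2 - 4*y^2, x*y - 2*y^2}; counting standard monomials gives mu = 4. Corank 1: A-series; mu = 4 gives A_4.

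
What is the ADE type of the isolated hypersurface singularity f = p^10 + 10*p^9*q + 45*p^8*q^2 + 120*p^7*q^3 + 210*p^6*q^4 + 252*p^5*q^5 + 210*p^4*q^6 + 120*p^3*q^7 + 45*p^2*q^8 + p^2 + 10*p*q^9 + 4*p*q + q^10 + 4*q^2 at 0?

A9

The Hessian of f at 0 has rank 1. Corank 1: A-series; mu = 9 gives A_9.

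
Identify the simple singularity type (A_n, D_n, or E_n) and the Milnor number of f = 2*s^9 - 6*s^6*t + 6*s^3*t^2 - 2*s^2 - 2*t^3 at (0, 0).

Type A_2, Milnor number mu = 2.

The Hessian of f at 0 has rank 1. Corank 1: A-series; mu = 2 gives A_2.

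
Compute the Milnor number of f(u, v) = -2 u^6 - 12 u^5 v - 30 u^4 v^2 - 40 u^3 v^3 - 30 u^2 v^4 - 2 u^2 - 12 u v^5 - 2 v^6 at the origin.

5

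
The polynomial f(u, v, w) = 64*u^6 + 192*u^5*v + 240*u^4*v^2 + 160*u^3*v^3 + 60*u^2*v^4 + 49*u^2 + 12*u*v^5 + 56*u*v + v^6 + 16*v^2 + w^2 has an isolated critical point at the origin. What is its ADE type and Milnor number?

Type A_{5}, Milnor number mu = 5.

The Hessian of f at 0 has rank 2. Corank 1: A-series; mu = 5 gives A_5.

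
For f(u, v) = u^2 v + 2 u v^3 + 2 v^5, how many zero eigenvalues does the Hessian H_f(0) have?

Hessian at 0 has rank 0.

2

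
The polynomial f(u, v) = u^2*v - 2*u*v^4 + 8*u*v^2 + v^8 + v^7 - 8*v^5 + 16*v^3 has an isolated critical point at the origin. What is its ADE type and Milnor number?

The Hessian of f at 0 has rank 0. Corank 2; j^3 = v*(u + 4*v)^2 has shape L^2 M (L != M), so D-series; mu = 9 gives D_9.

Type D9, Milnor number mu = 9.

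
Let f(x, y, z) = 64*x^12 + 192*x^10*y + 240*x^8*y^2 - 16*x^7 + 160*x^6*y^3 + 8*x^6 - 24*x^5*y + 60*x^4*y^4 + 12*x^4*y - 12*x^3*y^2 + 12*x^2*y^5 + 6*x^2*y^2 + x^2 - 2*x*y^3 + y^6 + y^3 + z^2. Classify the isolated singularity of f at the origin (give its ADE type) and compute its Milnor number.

Type A_{2}, Milnor number mu = 2.

The Hessian of f at 0 is [[2, 0, 0], [0, 0, 0], [0, 0, 2]] with rank 2, so corank 1. A Groebner basis of the Jacobian ideal J(f) in C{x,y,z} is {y^2, x, z}; counting standard monomials gives mu = 2. Corank 1: A-series; mu = 2 gives A_2.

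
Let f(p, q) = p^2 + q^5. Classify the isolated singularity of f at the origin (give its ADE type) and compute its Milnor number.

Type A_{4}, Milnor number mu = 4.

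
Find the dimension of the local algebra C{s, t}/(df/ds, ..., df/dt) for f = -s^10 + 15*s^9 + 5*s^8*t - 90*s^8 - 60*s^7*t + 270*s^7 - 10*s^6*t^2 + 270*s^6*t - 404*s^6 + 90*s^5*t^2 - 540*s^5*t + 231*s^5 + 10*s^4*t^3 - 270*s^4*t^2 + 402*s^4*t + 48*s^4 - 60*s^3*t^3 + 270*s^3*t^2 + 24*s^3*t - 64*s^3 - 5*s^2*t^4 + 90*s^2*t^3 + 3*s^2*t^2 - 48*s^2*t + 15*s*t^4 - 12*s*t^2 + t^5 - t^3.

8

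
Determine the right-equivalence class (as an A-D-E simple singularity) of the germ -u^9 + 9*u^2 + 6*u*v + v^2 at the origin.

The Hessian of f at 0 has rank 1. Corank 1: A-series; mu = 8 gives A_8.

A_8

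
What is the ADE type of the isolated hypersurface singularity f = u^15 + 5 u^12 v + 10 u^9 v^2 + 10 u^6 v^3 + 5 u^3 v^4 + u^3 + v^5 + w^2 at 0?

E_8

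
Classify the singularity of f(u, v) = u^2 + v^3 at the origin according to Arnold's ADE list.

The Hessian of f at 0 has rank 1. Corank 1: A-series; mu = 2 gives A_2.

A2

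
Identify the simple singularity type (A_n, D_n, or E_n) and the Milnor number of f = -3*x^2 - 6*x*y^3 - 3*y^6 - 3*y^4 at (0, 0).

Type A_{3}, Milnor number mu = 3.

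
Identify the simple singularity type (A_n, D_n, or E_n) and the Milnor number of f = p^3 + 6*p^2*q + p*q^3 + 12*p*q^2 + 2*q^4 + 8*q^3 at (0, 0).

Type E_{7}, Milnor number mu = 7.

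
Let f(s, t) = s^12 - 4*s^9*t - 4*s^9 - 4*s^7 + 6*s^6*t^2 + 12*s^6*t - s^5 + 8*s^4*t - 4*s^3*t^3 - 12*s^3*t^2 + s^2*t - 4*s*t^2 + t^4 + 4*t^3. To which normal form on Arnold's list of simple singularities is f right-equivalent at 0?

D5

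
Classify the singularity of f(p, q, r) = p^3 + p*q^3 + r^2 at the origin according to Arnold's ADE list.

E_{7}

The Hessian of f at 0 has rank 1. Corank 2; j^3 = p^3 is a perfect cube, so E-series; the 4-jet and mu = 7 give E_7.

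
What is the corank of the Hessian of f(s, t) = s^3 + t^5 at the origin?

2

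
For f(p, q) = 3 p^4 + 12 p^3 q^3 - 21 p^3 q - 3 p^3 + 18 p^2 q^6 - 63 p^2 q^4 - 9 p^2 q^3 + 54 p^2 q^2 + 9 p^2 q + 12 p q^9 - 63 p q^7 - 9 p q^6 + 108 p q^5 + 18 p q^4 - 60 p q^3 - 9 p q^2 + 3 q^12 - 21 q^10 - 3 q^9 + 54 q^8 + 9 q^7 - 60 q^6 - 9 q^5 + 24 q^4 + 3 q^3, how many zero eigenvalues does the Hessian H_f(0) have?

Hessian at 0 has rank 0.

2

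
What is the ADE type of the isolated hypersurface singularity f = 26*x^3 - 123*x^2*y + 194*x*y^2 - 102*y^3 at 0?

D_{4}

The Hessian of f at 0 has rank 0. Corank 2; j^3 = (2*x - 3*y)*(13*x^2 - 42*x*y + 34*y^2) splits into three distinct lines over C (the quadratic factor has nonzero discriminant), so D_4.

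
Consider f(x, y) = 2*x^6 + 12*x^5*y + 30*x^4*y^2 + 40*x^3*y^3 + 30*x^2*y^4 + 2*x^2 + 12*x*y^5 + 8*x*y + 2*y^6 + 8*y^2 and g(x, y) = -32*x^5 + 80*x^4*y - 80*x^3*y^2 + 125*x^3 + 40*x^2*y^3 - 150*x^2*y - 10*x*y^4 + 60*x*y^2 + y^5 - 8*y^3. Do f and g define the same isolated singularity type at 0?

The Hessian of f at 0 has rank 1. Corank 1: A-series; mu = 5 gives A_5. The Hessian of g at 0 has rank 0. Corank 2; j^3 = (5*x - 2*y)^3 is a perfect cube, so E-series; the 5-jet and mu = 8 give E_8. f is A_5 but g is E_8, hence not right-equivalent.

No.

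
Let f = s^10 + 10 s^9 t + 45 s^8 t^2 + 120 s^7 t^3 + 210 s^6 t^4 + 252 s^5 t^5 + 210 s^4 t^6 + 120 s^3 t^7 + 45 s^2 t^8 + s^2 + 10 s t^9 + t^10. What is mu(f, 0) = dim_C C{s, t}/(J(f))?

9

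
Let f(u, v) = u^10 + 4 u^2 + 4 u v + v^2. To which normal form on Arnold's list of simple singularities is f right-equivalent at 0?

The Hessian of f at 0 is [[8, 4], [4, 2]] with rank 1, so corank 1. A Groebner basis of the Jacobian ideal J(f) in C{u,v} is {v^9, u + v/2}; counting standard monomials gives mu = 9. Corank 1: A-series; mu = 9 gives A_9.

A9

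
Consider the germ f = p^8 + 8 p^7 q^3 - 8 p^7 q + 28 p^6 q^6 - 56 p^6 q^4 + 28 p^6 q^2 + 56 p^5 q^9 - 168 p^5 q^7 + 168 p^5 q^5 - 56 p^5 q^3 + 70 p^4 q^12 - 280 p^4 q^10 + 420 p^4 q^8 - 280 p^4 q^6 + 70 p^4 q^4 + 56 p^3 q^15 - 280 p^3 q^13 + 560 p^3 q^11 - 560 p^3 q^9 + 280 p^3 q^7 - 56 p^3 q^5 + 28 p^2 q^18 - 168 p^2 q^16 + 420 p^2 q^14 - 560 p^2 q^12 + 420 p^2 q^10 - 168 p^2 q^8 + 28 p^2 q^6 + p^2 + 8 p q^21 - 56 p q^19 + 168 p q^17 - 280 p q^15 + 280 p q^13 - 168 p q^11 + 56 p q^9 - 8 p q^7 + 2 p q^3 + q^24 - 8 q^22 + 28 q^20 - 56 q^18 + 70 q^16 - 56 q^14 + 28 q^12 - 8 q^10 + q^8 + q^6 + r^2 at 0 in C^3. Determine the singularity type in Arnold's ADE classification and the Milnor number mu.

The Hessian of f at 0 has rank 2. Corank 1: A-series; mu = 7 gives A_7.

Type A_7, Milnor number mu = 7.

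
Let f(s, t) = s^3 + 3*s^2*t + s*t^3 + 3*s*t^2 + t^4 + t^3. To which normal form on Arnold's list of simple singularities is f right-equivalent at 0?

E_7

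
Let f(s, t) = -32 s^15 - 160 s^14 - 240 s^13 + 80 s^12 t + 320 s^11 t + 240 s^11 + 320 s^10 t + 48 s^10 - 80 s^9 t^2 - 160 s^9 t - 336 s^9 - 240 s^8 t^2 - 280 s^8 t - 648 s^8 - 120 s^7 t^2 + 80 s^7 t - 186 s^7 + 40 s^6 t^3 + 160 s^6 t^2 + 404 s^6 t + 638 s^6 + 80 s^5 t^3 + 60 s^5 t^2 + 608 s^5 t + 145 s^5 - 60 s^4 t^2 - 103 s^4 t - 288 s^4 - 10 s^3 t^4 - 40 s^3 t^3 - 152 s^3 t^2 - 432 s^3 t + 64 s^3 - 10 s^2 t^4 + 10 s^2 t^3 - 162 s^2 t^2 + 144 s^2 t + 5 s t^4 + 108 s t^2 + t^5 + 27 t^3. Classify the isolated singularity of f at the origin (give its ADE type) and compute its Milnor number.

Type E_8, Milnor number mu = 8.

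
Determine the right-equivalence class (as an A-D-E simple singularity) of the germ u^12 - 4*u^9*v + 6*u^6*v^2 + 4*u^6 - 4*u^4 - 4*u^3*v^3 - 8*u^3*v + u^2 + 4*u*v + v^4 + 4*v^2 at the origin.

The Hessian of f at 0 has rank 1. Corank 1: A-series; mu = 3 gives A_3.

A_3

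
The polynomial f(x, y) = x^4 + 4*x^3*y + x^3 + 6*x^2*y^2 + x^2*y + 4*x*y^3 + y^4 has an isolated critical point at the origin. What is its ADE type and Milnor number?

Type D_5, Milnor number mu = 5.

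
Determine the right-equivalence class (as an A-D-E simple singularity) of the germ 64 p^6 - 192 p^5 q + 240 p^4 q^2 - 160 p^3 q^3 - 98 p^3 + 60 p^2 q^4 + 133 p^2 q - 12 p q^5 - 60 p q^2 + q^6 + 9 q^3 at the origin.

D_7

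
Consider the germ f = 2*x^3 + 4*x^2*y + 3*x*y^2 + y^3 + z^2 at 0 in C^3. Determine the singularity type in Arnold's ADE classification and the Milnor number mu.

Type D4, Milnor number mu = 4.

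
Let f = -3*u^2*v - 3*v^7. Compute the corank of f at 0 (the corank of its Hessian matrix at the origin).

The Hessian at 0 is [[0, 0], [0, 0]] of rank 0; hence corank 2.

2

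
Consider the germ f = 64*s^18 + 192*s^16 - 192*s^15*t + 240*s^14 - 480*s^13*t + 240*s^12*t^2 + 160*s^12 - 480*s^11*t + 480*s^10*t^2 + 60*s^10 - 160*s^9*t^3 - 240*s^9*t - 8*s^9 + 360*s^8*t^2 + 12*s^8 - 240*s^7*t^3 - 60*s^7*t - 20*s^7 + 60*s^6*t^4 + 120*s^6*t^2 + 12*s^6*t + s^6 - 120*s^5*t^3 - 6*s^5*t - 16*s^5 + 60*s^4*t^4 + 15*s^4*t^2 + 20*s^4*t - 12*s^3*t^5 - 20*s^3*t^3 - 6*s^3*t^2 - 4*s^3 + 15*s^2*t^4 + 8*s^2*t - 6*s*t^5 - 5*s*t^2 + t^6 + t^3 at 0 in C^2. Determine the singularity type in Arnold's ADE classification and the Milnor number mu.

Type D_{7}, Milnor number mu = 7.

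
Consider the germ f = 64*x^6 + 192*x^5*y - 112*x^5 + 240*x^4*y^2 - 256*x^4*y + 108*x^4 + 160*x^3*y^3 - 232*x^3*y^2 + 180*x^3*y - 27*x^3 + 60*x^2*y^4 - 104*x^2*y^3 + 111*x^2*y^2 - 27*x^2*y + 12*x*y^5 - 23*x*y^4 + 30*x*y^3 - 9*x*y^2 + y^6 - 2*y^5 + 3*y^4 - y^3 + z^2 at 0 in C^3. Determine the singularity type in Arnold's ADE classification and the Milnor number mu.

Type E8, Milnor number mu = 8.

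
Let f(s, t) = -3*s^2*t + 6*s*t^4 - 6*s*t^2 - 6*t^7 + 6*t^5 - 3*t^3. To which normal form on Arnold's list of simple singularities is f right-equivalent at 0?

D8

The Hessian of f at 0 is [[0, 0], [0, 0]] with rank 0, so corank 2. A Groebner basis of the Jacobian ideal J(f) in C{s,t} is {s^2/6 + s*t^3 + 4*s*t/3 + 7*t^2/6, -s*t + t^4 - t^2, s^3 - 3*s*t^2 - 2*t^3, s^2*t + 2*s*t^2 + t^3}; counting standard monomials gives mu = 8. Corank 2; j^3 = -3*t*(s + t)^2 has shape L^2 M (L != M), so D-series; mu = 8 gives D_8.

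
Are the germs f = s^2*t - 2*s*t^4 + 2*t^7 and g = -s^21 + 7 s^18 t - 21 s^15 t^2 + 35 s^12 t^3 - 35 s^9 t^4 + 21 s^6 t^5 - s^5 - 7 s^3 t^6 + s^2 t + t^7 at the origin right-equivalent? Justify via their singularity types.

Yes.

The Hessian of f at 0 is [[0, 0], [0, 0]] with rank 0, so corank 2. A Groebner basis of the Jacobian ideal J(f) in C{s,t} is {s^2/6 + s*t^3, -s*t + t^4, s^3, s^2*t}; counting standard monomials gives mu = 8. Corank 2; j^3 = s^2*t has shape L^2 M (L != M), so D-series; mu = 8 gives D_8. The Hessian of g at 0 is [[0, 0], [0, 0]] with rank 0, so corank 2. A Groebner basis of the Jacobian ideal J(g) in C{s,t} is {s^2/7 + t^6, s^3, s*t}; counting standard monomials gives mu = 8. Corank 2; j^3 = s^2*t has shape L^2 M (L != M), so D-series; mu = 8 gives D_8. Both have type D_8, hence right-equivalent.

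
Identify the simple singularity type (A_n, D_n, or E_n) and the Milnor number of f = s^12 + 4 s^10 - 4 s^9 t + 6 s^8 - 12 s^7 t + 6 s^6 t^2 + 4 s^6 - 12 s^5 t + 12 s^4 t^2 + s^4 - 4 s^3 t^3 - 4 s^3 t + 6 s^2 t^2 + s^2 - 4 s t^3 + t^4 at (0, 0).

Type A_3, Milnor number mu = 3.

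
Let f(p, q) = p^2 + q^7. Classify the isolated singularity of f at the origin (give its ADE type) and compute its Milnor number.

The Hessian of f at 0 is [[2, 0], [0, 0]] with rank 1, so corank 1. A Groebner basis of the Jacobian ideal J(f) in C{p,q} is {q^6, p}; counting standard monomials gives mu = 6. Corank 1: A-series; mu = 6 gives A_6.

Type A_{6}, Milnor number mu = 6.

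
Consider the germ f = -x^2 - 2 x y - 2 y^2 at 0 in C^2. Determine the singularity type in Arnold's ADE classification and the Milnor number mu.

The Hessian of f at 0 has rank 2. Corank 0: nondegenerate Morse point, so A_1.

Type A_1, Milnor number mu = 1.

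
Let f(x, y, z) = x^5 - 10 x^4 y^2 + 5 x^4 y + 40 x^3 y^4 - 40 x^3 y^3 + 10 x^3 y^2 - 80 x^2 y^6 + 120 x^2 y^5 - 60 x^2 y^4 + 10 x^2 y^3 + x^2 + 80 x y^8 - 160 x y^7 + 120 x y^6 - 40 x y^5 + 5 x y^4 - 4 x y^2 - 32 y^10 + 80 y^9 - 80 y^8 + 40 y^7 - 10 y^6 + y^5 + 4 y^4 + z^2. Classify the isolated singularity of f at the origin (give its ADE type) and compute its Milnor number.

Type A_4, Milnor number mu = 4.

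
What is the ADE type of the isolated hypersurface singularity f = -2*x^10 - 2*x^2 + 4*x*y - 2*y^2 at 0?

A_9

The Hessian of f at 0 is [[-4, 4], [4, -4]] with rank 1, so corank 1. A Groebner basis of the Jacobian ideal J(f) in C{x,y} is {y^9, x - y}; counting standard monomials gives mu = 9. Corank 1: A-series; mu = 9 gives A_9.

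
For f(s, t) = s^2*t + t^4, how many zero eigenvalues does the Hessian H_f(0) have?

Hessian at 0 has rank 0.

2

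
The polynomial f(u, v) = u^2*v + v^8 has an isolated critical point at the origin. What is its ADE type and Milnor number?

The Hessian of f at 0 has rank 0. Corank 2; j^3 = u^2*v has shape L^2 M (L != M), so D-series; mu = 9 gives D_9.

Type D_{9}, Milnor number mu = 9.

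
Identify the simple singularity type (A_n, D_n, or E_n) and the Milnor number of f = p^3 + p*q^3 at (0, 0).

Type E7, Milnor number mu = 7.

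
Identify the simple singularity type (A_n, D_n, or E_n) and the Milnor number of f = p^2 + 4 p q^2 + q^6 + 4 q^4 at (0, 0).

The Hessian of f at 0 has rank 1. Corank 1: A-series; mu = 5 gives A_5.

Type A_{5}, Milnor number mu = 5.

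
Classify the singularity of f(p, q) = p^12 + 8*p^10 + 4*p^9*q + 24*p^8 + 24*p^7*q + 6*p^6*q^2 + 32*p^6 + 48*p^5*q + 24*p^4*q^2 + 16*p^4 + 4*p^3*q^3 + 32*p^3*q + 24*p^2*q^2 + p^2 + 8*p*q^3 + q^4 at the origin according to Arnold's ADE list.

A_3

The Hessian of f at 0 has rank 1. Corank 1: A-series; mu = 3 gives A_3.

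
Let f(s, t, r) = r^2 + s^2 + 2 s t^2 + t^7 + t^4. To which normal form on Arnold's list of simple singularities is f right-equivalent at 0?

The Hessian of f at 0 is [[2, 0, 0], [0, 0, 0], [0, 0, 2]] with rank 2, so corank 1. A Groebner basis of the Jacobian ideal J(f) in C{s,t,r} is {s^3, s + t^2, r}; counting standard monomials gives mu = 6. Corank 1: A-series; mu = 6 gives A_6.

A_6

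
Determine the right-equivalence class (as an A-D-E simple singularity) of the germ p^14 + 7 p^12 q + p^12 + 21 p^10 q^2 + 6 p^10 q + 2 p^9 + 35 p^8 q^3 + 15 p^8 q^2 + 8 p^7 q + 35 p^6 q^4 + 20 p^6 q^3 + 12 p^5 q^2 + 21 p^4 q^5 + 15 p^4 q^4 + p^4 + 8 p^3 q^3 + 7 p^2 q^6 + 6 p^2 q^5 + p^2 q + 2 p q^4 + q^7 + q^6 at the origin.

D_{7}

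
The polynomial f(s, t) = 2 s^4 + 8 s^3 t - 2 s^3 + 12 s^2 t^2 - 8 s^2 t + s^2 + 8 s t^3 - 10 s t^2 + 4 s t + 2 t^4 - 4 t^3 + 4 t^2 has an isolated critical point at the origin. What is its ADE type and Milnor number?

Type A3, Milnor number mu = 3.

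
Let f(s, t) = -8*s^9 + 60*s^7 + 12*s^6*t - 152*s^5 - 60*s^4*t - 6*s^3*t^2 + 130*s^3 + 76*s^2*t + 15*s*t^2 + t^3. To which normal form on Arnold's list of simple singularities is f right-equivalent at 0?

The Hessian of f at 0 is [[0, 0], [0, 0]] with rank 0, so corank 2. A Groebner basis of the Jacobian ideal J(f) in C{s,t} is {t^3, s^2 - 3*t^2/74, s*t + 15*t^2/74}; counting standard monomials gives mu = 4. Corank 2; j^3 = (5*s + t)*(26*s^2 + 10*s*t + t^2) splits into three distinct lines over C (the quadratic factor has nonzero discriminant), so D_4.

D_4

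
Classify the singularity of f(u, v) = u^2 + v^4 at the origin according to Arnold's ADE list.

A_{3}

The Hessian of f at 0 is [[2, 0], [0, 0]] with rank 1, so corank 1. A Groebner basis of the Jacobian ideal J(f) in C{u,v} is {v^3, u}; counting standard monomials gives mu = 3. Corank 1: A-series; mu = 3 gives A_3.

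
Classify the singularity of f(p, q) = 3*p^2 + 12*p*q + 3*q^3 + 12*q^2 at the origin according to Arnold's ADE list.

The Hessian of f at 0 is [[6, 12], [12, 24]] with rank 1, so corank 1. A Groebner basis of the Jacobian ideal J(f) in C{p,q} is {q^2, p + 2*q}; counting standard monomials gives mu = 2. Corank 1: A-series; mu = 2 gives A_2.

A_2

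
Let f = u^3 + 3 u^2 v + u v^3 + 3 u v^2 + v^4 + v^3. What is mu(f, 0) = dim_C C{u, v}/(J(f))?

The Hessian of f at 0 has rank 0. Corank 2; j^3 = (u + v)^3 is a perfect cube, so E-series; the 4-jet and mu = 7 give E_7.

7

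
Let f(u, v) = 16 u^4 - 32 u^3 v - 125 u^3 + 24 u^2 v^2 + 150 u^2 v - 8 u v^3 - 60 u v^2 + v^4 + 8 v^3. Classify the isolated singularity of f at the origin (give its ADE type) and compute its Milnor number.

Type E_{6}, Milnor number mu = 6.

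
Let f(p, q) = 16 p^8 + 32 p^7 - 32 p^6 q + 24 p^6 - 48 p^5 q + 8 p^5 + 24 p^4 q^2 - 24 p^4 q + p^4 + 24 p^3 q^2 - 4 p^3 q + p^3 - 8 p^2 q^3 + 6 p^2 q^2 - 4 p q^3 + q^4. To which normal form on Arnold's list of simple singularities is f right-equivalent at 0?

The Hessian of f at 0 is [[0, 0], [0, 0]] with rank 0, so corank 2. A Groebner basis of the Jacobian ideal J(f) in C{p,q} is {q^4, p*q^2 - q^3/3, p^2}; counting standard monomials gives mu = 6. Corank 2; j^3 = p^3 is a perfect cube, so E-series; the 4-jet and mu = 6 give E_6.

E6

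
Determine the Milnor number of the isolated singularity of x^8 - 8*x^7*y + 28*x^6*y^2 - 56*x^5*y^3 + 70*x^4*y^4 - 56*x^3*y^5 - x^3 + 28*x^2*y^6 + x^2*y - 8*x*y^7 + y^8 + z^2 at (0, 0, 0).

The Hessian of f at 0 has rank 1. Corank 2; j^3 = -x^2*(x - y) has shape L^2 M (L != M), so D-series; mu = 9 gives D_9.

9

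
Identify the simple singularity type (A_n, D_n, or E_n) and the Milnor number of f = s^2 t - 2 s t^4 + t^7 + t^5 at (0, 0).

Type D_{6}, Milnor number mu = 6.

The Hessian of f at 0 has rank 0. Corank 2; j^3 = s^2*t has shape L^2 M (L != M), so D-series; mu = 6 gives D_6.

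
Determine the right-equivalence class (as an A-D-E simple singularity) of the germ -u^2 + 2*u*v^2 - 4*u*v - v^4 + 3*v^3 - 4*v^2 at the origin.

A2

The Hessian of f at 0 is [[-2, -4], [-4, -8]] with rank 1, so corank 1. A Groebner basis of the Jacobian ideal J(f) in C{u,v} is {v^2, u + 2*v}; counting standard monomials gives mu = 2. Corank 1: A-series; mu = 2 gives A_2.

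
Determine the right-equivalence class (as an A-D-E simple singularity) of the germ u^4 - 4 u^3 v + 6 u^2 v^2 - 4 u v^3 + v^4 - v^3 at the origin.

E_{6}

The Hessian of f at 0 is [[0, 0], [0, 0]] with rank 0, so corank 2. A Groebner basis of the Jacobian ideal J(f) in C{u,v} is {u^3 - 3*u^2*v, v^2}; counting standard monomials gives mu = 6. Corank 2; j^3 = -v^3 is a perfect cube, so E-series; the 4-jet and mu = 6 give E_6.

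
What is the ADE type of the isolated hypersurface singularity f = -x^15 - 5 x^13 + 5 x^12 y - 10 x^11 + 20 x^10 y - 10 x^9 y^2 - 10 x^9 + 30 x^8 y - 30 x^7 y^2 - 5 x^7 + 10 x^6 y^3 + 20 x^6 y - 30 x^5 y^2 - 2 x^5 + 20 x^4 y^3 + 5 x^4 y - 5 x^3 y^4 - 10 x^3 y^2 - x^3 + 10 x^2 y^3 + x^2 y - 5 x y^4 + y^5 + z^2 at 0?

D_{6}

The Hessian of f at 0 has rank 1. Corank 2; j^3 = -x^2*(x - y) has shape L^2 M (L != M), so D-series; mu = 6 gives D_6.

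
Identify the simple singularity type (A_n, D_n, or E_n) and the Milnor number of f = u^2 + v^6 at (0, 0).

The Hessian of f at 0 is [[2, 0], [0, 0]] with rank 1, so corank 1. A Groebner basis of the Jacobian ideal J(f) in C{u,v} is {v^5, u}; counting standard monomials gives mu = 5. Corank 1: A-series; mu = 5 gives A_5.

Type A_{5}, Milnor number mu = 5.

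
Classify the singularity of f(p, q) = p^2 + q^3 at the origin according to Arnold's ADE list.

A2

The Hessian of f at 0 has rank 1. Corank 1: A-series; mu = 2 gives A_2.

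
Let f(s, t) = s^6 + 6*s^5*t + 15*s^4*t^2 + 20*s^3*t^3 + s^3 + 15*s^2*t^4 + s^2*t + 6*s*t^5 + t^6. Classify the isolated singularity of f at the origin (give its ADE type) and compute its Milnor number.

Type D7, Milnor number mu = 7.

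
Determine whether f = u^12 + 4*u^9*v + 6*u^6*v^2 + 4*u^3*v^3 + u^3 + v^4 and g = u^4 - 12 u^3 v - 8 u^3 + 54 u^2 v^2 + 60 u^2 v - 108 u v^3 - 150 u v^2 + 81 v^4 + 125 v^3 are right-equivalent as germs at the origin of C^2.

Yes.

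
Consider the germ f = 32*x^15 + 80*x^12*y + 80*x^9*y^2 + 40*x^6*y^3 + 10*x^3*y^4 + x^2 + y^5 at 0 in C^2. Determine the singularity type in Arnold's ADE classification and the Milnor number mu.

The Hessian of f at 0 is [[2, 0], [0, 0]] with rank 1, so corank 1. A Groebner basis of the Jacobian ideal J(f) in C{x,y} is {y^4, x}; counting standard monomials gives mu = 4. Corank 1: A-series; mu = 4 gives A_4.

Type A4, Milnor number mu = 4.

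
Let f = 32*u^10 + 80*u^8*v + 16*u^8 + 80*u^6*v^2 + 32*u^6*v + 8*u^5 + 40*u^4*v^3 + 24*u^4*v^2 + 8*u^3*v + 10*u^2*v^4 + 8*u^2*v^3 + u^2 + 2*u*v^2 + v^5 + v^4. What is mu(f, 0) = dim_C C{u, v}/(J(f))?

4

The Hessian of f at 0 is [[2, 0], [0, 0]] with rank 1, so corank 1. A Groebner basis of the Jacobian ideal J(f) in C{u,v} is {u^2, u + v^2}; counting standard monomials gives mu = 4. Corank 1: A-series; mu = 4 gives A_4.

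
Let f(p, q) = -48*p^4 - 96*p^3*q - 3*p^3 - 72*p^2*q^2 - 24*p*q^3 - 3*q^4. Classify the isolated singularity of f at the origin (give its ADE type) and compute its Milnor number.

The Hessian of f at 0 has rank 0. Corank 2; j^3 = -3*p^3 is a perfect cube, so E-series; the 4-jet and mu = 6 give E_6.

Type E6, Milnor number mu = 6.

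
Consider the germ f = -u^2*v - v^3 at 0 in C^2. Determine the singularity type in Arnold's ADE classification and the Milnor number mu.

Type D_{4}, Milnor number mu = 4.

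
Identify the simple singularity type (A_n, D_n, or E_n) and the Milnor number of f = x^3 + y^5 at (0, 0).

The Hessian of f at 0 has rank 0. Corank 2; j^3 = x^3 is a perfect cube, so E-series; the 5-jet and mu = 8 give E_8.

Type E8, Milnor number mu = 8.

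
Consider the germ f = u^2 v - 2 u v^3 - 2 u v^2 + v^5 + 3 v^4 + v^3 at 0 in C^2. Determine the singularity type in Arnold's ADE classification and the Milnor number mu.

The Hessian of f at 0 has rank 0. Corank 2; j^3 = v*(u - v)^2 has shape L^2 M (L != M), so D-series; mu = 5 gives D_5.

Type D5, Milnor number mu = 5.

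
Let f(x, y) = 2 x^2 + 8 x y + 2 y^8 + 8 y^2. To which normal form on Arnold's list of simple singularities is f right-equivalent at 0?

The Hessian of f at 0 has rank 1. Corank 1: A-series; mu = 7 gives A_7.

A_{7}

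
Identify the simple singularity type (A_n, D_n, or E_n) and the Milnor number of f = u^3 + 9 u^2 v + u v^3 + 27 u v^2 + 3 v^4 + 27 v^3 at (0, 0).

Type E_{7}, Milnor number mu = 7.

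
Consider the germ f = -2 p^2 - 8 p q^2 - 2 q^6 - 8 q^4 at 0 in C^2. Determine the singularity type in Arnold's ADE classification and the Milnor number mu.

Type A_{5}, Milnor number mu = 5.

The Hessian of f at 0 has rank 1. Corank 1: A-series; mu = 5 gives A_5.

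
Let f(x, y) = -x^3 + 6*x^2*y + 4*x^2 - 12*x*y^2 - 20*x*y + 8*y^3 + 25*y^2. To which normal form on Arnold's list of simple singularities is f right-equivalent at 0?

A_{2}

The Hessian of f at 0 has rank 1. Corank 1: A-series; mu = 2 gives A_2.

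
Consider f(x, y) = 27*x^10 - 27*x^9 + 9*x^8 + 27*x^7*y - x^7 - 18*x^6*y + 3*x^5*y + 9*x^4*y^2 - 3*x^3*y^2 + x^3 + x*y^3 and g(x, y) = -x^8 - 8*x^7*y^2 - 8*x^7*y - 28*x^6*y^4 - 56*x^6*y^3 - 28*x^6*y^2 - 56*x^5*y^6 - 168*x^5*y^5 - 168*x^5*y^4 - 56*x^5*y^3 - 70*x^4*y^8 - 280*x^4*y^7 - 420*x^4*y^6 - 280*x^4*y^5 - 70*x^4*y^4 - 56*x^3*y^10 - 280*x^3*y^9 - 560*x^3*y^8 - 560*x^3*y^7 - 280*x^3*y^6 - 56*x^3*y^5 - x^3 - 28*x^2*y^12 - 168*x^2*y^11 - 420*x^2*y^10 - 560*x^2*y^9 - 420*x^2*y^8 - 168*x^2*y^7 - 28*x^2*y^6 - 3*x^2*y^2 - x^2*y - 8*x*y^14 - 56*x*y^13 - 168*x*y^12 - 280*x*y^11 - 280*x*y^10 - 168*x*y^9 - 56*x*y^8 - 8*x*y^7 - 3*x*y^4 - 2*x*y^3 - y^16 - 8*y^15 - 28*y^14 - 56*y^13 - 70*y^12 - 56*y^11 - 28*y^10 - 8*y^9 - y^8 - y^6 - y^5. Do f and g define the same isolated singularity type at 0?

No.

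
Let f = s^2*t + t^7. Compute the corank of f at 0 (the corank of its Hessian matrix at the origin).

Hessian at 0 has rank 0.

2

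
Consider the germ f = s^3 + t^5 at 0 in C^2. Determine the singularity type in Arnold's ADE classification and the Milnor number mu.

Type E_8, Milnor number mu = 8.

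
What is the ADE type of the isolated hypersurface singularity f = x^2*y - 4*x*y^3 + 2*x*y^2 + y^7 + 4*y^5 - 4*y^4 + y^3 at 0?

D8

The Hessian of f at 0 is [[0, 0], [0, 0]] with rank 0, so corank 2. A Groebner basis of the Jacobian ideal J(f) in C{x,y} is {x^2*y^2 + x^2*y + 4*x^2/7 + 5*x*y^2/14 + 23*x*y/28 + y^2/4, x^3 + 3*x^2*y + 8*x^2/7 + 5*x*y^2/7 + 23*x*y/14 + y^2/2, -x*y/2 + y^3 - y^2/2}; counting standard monomials gives mu = 8. Corank 2; j^3 = y*(x + y)^2 has shape L^2 M (L != M), so D-series; mu = 8 gives D_8.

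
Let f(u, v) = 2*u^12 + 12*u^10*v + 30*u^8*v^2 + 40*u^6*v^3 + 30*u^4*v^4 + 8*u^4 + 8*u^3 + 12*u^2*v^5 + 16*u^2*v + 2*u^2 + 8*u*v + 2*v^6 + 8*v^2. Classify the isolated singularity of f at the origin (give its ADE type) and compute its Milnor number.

The Hessian of f at 0 is [[4, 8], [8, 16]] with rank 1, so corank 1. A Groebner basis of the Jacobian ideal J(f) in C{u,v} is {u*v^2 - 3*u*v/4 + u/16 - v^2 + v/8, 5*u*v/8 - u/16 + v^3 + 3*v^2/4 - v/8, u^2 + u/2 + v}; counting standard monomials gives mu = 5. Corank 1: A-series; mu = 5 gives A_5.

Type A_{5}, Milnor number mu = 5.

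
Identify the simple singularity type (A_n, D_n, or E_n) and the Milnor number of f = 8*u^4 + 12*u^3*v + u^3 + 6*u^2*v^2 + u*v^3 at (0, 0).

Type E7, Milnor number mu = 7.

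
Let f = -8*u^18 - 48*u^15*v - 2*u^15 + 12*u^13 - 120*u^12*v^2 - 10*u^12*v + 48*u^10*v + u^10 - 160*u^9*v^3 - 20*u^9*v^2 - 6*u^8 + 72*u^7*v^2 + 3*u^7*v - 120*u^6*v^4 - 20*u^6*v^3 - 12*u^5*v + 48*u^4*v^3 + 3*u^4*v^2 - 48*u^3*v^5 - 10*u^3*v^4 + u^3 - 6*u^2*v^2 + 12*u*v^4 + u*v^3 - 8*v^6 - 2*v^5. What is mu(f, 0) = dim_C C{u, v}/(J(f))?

7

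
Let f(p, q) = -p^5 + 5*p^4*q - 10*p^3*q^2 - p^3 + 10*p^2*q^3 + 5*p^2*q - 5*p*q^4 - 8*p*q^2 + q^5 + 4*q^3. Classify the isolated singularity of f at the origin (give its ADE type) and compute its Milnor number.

The Hessian of f at 0 has rank 0. Corank 2; j^3 = -(p - 2*q)^2*(p - q) has shape L^2 M (L != M), so D-series; mu = 6 gives D_6.

Type D_{6}, Milnor number mu = 6.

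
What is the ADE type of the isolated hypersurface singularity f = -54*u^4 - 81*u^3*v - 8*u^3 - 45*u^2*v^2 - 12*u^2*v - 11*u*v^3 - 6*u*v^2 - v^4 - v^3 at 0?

The Hessian of f at 0 has rank 0. Corank 2; j^3 = -(2*u + v)^3 is a perfect cube, so E-series; the 4-jet and mu = 7 give E_7.

E_{7}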